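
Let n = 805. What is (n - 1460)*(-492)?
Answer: 322260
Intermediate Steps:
(n - 1460)*(-492) = (805 - 1460)*(-492) = -655*(-492) = 322260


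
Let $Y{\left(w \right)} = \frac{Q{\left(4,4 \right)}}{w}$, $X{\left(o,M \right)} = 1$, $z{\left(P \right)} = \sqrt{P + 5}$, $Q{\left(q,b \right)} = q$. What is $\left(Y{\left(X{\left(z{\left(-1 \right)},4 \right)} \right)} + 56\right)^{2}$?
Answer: $3600$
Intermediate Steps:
$z{\left(P \right)} = \sqrt{5 + P}$
$Y{\left(w \right)} = \frac{4}{w}$
$\left(Y{\left(X{\left(z{\left(-1 \right)},4 \right)} \right)} + 56\right)^{2} = \left(\frac{4}{1} + 56\right)^{2} = \left(4 \cdot 1 + 56\right)^{2} = \left(4 + 56\right)^{2} = 60^{2} = 3600$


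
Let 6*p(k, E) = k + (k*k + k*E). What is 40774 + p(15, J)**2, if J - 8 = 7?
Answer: 187121/4 ≈ 46780.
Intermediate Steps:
J = 15 (J = 8 + 7 = 15)
p(k, E) = k/6 + k**2/6 + E*k/6 (p(k, E) = (k + (k*k + k*E))/6 = (k + (k**2 + E*k))/6 = (k + k**2 + E*k)/6 = k/6 + k**2/6 + E*k/6)
40774 + p(15, J)**2 = 40774 + ((1/6)*15*(1 + 15 + 15))**2 = 40774 + ((1/6)*15*31)**2 = 40774 + (155/2)**2 = 40774 + 24025/4 = 187121/4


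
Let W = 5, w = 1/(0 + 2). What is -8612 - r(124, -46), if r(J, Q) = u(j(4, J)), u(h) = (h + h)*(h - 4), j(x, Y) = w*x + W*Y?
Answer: -777404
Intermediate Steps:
w = ½ (w = 1/2 = ½ ≈ 0.50000)
j(x, Y) = x/2 + 5*Y
u(h) = 2*h*(-4 + h) (u(h) = (2*h)*(-4 + h) = 2*h*(-4 + h))
r(J, Q) = 2*(-2 + 5*J)*(2 + 5*J) (r(J, Q) = 2*((½)*4 + 5*J)*(-4 + ((½)*4 + 5*J)) = 2*(2 + 5*J)*(-4 + (2 + 5*J)) = 2*(2 + 5*J)*(-2 + 5*J) = 2*(-2 + 5*J)*(2 + 5*J))
-8612 - r(124, -46) = -8612 - (-8 + 50*124²) = -8612 - (-8 + 50*15376) = -8612 - (-8 + 768800) = -8612 - 1*768792 = -8612 - 768792 = -777404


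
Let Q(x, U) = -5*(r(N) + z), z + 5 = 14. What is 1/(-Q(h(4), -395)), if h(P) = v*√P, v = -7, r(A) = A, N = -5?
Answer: 1/20 ≈ 0.050000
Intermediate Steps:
z = 9 (z = -5 + 14 = 9)
h(P) = -7*√P
Q(x, U) = -20 (Q(x, U) = -5*(-5 + 9) = -5*4 = -20)
1/(-Q(h(4), -395)) = 1/(-1*(-20)) = 1/20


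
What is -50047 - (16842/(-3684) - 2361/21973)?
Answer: -675142068969/13491422 ≈ -50042.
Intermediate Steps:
-50047 - (16842/(-3684) - 2361/21973) = -50047 - (16842*(-1/3684) - 2361*1/21973) = -50047 - (-2807/614 - 2361/21973) = -50047 - 1*(-63127865/13491422) = -50047 + 63127865/13491422 = -675142068969/13491422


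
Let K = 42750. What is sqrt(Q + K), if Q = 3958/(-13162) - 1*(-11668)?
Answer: 3*sqrt(261867407411)/6581 ≈ 233.28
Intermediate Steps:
Q = 76785129/6581 (Q = 3958*(-1/13162) + 11668 = -1979/6581 + 11668 = 76785129/6581 ≈ 11668.)
sqrt(Q + K) = sqrt(76785129/6581 + 42750) = sqrt(358122879/6581) = 3*sqrt(261867407411)/6581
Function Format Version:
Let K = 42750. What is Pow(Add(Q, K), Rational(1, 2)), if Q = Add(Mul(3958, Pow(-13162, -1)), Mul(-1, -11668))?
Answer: Mul(Rational(3, 6581), Pow(261867407411, Rational(1, 2))) ≈ 233.28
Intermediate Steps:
Q = Rational(76785129, 6581) (Q = Add(Mul(3958, Rational(-1, 13162)), 11668) = Add(Rational(-1979, 6581), 11668) = Rational(76785129, 6581) ≈ 11668.)
Pow(Add(Q, K), Rational(1, 2)) = Pow(Add(Rational(76785129, 6581), 42750), Rational(1, 2)) = Pow(Rational(358122879, 6581), Rational(1, 2)) = Mul(Rational(3, 6581), Pow(261867407411, Rational(1, 2)))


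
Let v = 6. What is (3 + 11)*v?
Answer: 84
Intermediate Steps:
(3 + 11)*v = (3 + 11)*6 = 14*6 = 84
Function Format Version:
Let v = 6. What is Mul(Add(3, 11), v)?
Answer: 84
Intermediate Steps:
Mul(Add(3, 11), v) = Mul(Add(3, 11), 6) = Mul(14, 6) = 84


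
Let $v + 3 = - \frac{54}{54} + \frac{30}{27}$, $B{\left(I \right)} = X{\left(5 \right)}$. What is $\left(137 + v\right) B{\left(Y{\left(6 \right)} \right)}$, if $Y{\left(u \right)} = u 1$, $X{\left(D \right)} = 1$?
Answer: $\frac{1207}{9} \approx 134.11$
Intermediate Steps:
$Y{\left(u \right)} = u$
$B{\left(I \right)} = 1$
$v = - \frac{26}{9}$ ($v = -3 + \left(- \frac{54}{54} + \frac{30}{27}\right) = -3 + \left(\left(-54\right) \frac{1}{54} + 30 \cdot \frac{1}{27}\right) = -3 + \left(-1 + \frac{10}{9}\right) = -3 + \frac{1}{9} = - \frac{26}{9} \approx -2.8889$)
$\left(137 + v\right) B{\left(Y{\left(6 \right)} \right)} = \left(137 - \frac{26}{9}\right) 1 = \frac{1207}{9} \cdot 1 = \frac{1207}{9}$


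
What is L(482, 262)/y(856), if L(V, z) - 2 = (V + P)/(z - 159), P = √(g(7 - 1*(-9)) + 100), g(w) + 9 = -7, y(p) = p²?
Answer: 43/4716988 + √21/37735904 ≈ 9.2374e-6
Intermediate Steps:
g(w) = -16 (g(w) = -9 - 7 = -16)
P = 2*√21 (P = √(-16 + 100) = √84 = 2*√21 ≈ 9.1651)
L(V, z) = 2 + (V + 2*√21)/(-159 + z) (L(V, z) = 2 + (V + 2*√21)/(z - 159) = 2 + (V + 2*√21)/(-159 + z))
L(482, 262)/y(856) = ((-318 + 482 + 2*262 + 2*√21)/(-159 + 262))/(856²) = ((-318 + 482 + 524 + 2*√21)/103)/732736 = ((688 + 2*√21)/103)*(1/732736) = (688/103 + 2*√21/103)*(1/732736) = 43/4716988 + √21/37735904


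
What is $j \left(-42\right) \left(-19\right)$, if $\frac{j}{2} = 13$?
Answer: $20748$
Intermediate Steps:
$j = 26$ ($j = 2 \cdot 13 = 26$)
$j \left(-42\right) \left(-19\right) = 26 \left(-42\right) \left(-19\right) = \left(-1092\right) \left(-19\right) = 20748$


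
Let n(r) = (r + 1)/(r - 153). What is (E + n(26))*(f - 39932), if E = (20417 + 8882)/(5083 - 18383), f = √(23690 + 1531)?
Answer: 40731368759/422275 - 4080073*√25221/1689100 ≈ 96073.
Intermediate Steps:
f = √25221 ≈ 158.81
n(r) = (1 + r)/(-153 + r)
E = -29299/13300 (E = 29299/(-13300) = 29299*(-1/13300) = -29299/13300 ≈ -2.2029)
(E + n(26))*(f - 39932) = (-29299/13300 + (1 + 26)/(-153 + 26))*(√25221 - 39932) = (-29299/13300 + 27/(-127))*(-39932 + √25221) = (-29299/13300 - 1/127*27)*(-39932 + √25221) = (-29299/13300 - 27/127)*(-39932 + √25221) = -4080073*(-39932 + √25221)/1689100 = 40731368759/422275 - 4080073*√25221/1689100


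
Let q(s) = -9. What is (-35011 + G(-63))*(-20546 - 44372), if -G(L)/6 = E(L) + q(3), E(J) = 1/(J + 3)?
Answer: 11346660171/5 ≈ 2.2693e+9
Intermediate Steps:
E(J) = 1/(3 + J)
G(L) = 54 - 6/(3 + L) (G(L) = -6*(1/(3 + L) - 9) = -6*(-9 + 1/(3 + L)) = 54 - 6/(3 + L))
(-35011 + G(-63))*(-20546 - 44372) = (-35011 + 6*(26 + 9*(-63))/(3 - 63))*(-20546 - 44372) = (-35011 + 6*(26 - 567)/(-60))*(-64918) = (-35011 + 6*(-1/60)*(-541))*(-64918) = (-35011 + 541/10)*(-64918) = -349569/10*(-64918) = 11346660171/5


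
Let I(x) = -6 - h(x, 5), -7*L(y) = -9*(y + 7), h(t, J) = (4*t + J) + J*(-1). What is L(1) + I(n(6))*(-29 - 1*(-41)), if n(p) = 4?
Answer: -1776/7 ≈ -253.71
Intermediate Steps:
h(t, J) = 4*t (h(t, J) = (J + 4*t) - J = 4*t)
L(y) = 9 + 9*y/7 (L(y) = -(-9)*(y + 7)/7 = -(-9)*(7 + y)/7 = -(-63 - 9*y)/7 = 9 + 9*y/7)
I(x) = -6 - 4*x
L(1) + I(n(6))*(-29 - 1*(-41)) = (9 + (9/7)*1) + (-6 - 4*4)*(-29 - 1*(-41)) = (9 + 9/7) + (-6 - 16)*(-29 + 41) = 72/7 - 22*12 = 72/7 - 264 = -1776/7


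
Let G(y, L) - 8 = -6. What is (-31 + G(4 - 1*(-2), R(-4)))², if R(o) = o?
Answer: 841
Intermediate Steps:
G(y, L) = 2 (G(y, L) = 8 - 6 = 2)
(-31 + G(4 - 1*(-2), R(-4)))² = (-31 + 2)² = (-29)² = 841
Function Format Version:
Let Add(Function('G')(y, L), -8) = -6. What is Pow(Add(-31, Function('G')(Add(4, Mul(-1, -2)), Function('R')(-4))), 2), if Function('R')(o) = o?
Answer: 841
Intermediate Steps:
Function('G')(y, L) = 2 (Function('G')(y, L) = Add(8, -6) = 2)
Pow(Add(-31, Function('G')(Add(4, Mul(-1, -2)), Function('R')(-4))), 2) = Pow(Add(-31, 2), 2) = Pow(-29, 2) = 841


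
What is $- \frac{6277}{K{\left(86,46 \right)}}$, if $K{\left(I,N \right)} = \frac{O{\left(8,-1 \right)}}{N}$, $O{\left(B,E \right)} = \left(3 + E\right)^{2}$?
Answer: $- \frac{144371}{2} \approx -72186.0$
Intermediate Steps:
$K{\left(I,N \right)} = \frac{4}{N}$ ($K{\left(I,N \right)} = \frac{\left(3 - 1\right)^{2}}{N} = \frac{2^{2}}{N} = \frac{4}{N}$)
$- \frac{6277}{K{\left(86,46 \right)}} = - \frac{6277}{4 \cdot \frac{1}{46}} = - \frac{6277}{\frac{2}{23}} = \left(-6277\right) \frac{23}{2} = - \frac{144371}{2}$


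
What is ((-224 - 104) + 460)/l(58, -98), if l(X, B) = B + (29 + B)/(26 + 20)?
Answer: -264/199 ≈ -1.3266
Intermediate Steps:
l(X, B) = 29/46 + 47*B/46 (l(X, B) = B + (29 + B)/46 = B + (29 + B)*(1/46) = B + (29/46 + B/46) = 29/46 + 47*B/46)
((-224 - 104) + 460)/l(58, -98) = ((-224 - 104) + 460)/(29/46 + (47/46)*(-98)) = (-328 + 460)/(29/46 - 2303/23) = 132/(-199/2) = 132*(-2/199) = -264/199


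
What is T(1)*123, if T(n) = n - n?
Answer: 0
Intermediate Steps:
T(n) = 0
T(1)*123 = 0*123 = 0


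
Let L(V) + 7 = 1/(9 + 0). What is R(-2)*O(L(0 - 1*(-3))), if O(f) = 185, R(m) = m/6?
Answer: -185/3 ≈ -61.667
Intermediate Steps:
R(m) = m/6 (R(m) = m*(1/6) = m/6)
L(V) = -62/9 (L(V) = -7 + 1/(9 + 0) = -7 + 1/9 = -62/9)
R(-2)*O(L(0 - 1*(-3))) = ((1/6)*(-2))*185 = -1/3*185 = -185/3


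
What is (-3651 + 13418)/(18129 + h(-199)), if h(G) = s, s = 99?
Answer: 9767/18228 ≈ 0.53582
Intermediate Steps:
h(G) = 99
(-3651 + 13418)/(18129 + h(-199)) = (-3651 + 13418)/(18129 + 99) = 9767/18228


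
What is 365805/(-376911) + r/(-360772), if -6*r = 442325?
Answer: -69457338965/90652623528 ≈ -0.76619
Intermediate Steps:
r = -442325/6 (r = -⅙*442325 = -442325/6 ≈ -73721.)
365805/(-376911) + r/(-360772) = 365805/(-376911) - 442325/6/(-360772) = 365805*(-1/376911) - 442325/6*(-1/360772) = -40645/41879 + 442325/2164632 = -69457338965/90652623528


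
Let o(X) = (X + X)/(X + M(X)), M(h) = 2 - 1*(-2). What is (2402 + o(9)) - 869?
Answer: 19947/13 ≈ 1534.4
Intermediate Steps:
M(h) = 4 (M(h) = 2 + 2 = 4)
o(X) = 2*X/(4 + X) (o(X) = (X + X)/(X + 4) = (2*X)/(4 + X) = 2*X/(4 + X))
(2402 + o(9)) - 869 = (2402 + 2*9/(4 + 9)) - 869 = (2402 + 2*9/13) - 869 = (2402 + 2*9*(1/13)) - 869 = (2402 + 18/13) - 869 = 31244/13 - 869 = 19947/13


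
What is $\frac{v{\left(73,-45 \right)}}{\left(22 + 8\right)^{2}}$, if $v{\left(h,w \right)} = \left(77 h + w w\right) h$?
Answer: $\frac{279079}{450} \approx 620.18$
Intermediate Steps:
$v{\left(h,w \right)} = h \left(w^{2} + 77 h\right)$ ($v{\left(h,w \right)} = \left(77 h + w^{2}\right) h = \left(w^{2} + 77 h\right) h = h \left(w^{2} + 77 h\right)$)
$\frac{v{\left(73,-45 \right)}}{\left(22 + 8\right)^{2}} = \frac{73 \left(\left(-45\right)^{2} + 77 \cdot 73\right)}{\left(22 + 8\right)^{2}} = \frac{73 \left(2025 + 5621\right)}{30^{2}} = \frac{73 \cdot 7646}{900} = 558158 \cdot \frac{1}{900} = \frac{279079}{450}$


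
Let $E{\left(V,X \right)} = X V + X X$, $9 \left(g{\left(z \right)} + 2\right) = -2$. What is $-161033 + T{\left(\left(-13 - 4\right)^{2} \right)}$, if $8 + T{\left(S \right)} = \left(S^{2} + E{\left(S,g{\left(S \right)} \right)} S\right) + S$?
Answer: $- \frac{21173891}{81} \approx -2.6141 \cdot 10^{5}$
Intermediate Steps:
$g{\left(z \right)} = - \frac{20}{9}$ ($g{\left(z \right)} = -2 + \frac{1}{9} \left(-2\right) = -2 - \frac{2}{9} = - \frac{20}{9}$)
$E{\left(V,X \right)} = X^{2} + V X$ ($E{\left(V,X \right)} = V X + X^{2} = X^{2} + V X$)
$T{\left(S \right)} = -8 + S + S^{2} + S \left(\frac{400}{81} - \frac{20 S}{9}\right)$ ($T{\left(S \right)} = -8 + \left(\left(S^{2} + - \frac{20 \left(S - \frac{20}{9}\right)}{9} S\right) + S\right) = -8 + \left(\left(S^{2} + - \frac{20 \left(- \frac{20}{9} + S\right)}{9} S\right) + S\right) = -8 + \left(\left(S^{2} + \left(\frac{400}{81} - \frac{20 S}{9}\right) S\right) + S\right) = -8 + \left(\left(S^{2} + S \left(\frac{400}{81} - \frac{20 S}{9}\right)\right) + S\right) = -8 + \left(S + S^{2} + S \left(\frac{400}{81} - \frac{20 S}{9}\right)\right) = -8 + S + S^{2} + S \left(\frac{400}{81} - \frac{20 S}{9}\right)$)
$-161033 + T{\left(\left(-13 - 4\right)^{2} \right)} = -161033 - \left(8 - \frac{481 \left(-13 - 4\right)^{2}}{81} + \frac{11 \left(-13 - 4\right)^{4}}{9}\right) = -161033 - \left(8 - \frac{139009}{81} + \frac{918731}{9}\right) = -161033 - \left(- \frac{138361}{81} + \frac{918731}{9}\right) = -161033 - \frac{8130218}{81} = - \frac{21173891}{81}$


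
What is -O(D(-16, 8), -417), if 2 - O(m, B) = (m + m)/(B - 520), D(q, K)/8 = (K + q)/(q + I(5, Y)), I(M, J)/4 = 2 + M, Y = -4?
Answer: -5590/2811 ≈ -1.9886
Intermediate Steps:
I(M, J) = 8 + 4*M (I(M, J) = 4*(2 + M) = 8 + 4*M)
D(q, K) = 8*(K + q)/(28 + q) (D(q, K) = 8*((K + q)/(q + (8 + 4*5))) = 8*((K + q)/(q + (8 + 20))) = 8*((K + q)/(q + 28)) = 8*((K + q)/(28 + q)) = 8*(K + q)/(28 + q))
O(m, B) = 2 - 2*m/(-520 + B) (O(m, B) = 2 - (m + m)/(B - 520) = 2 - 2*m/(-520 + B))
-O(D(-16, 8), -417) = -2*(-520 - 417 - 8*(8 - 16)/(28 - 16))/(-520 - 417) = -2*(-520 - 417 - 8*(-8)/12)/(-937) = -2*(-1)*(-520 - 417 - 8*(-8)/12)/937 = -2*(-1)*(-520 - 417 - 1*(-16/3))/937 = -2*(-1)*(-520 - 417 + 16/3)/937 = -2*(-1)*(-2795)/(937*3) = -1*5590/2811 = -5590/2811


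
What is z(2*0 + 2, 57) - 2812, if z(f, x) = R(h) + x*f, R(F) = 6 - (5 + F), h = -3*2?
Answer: -2691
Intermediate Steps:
h = -6
R(F) = 1 - F (R(F) = 6 + (-5 - F) = 1 - F)
z(f, x) = 7 + f*x (z(f, x) = (1 - 1*(-6)) + x*f = (1 + 6) + f*x = 7 + f*x)
z(2*0 + 2, 57) - 2812 = (7 + (2*0 + 2)*57) - 2812 = (7 + (0 + 2)*57) - 2812 = (7 + 2*57) - 2812 = (7 + 114) - 2812 = 121 - 2812 = -2691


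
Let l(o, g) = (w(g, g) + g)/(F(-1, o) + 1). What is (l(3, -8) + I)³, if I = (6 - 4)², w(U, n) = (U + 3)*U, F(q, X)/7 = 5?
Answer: 85184/729 ≈ 116.85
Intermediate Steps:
F(q, X) = 35 (F(q, X) = 7*5 = 35)
w(U, n) = U*(3 + U) (w(U, n) = (3 + U)*U = U*(3 + U))
I = 4 (I = 2² = 4)
l(o, g) = g/36 + g*(3 + g)/36 (l(o, g) = (g*(3 + g) + g)/(35 + 1) = (g + g*(3 + g))/36 = (g + g*(3 + g))*(1/36) = g/36 + g*(3 + g)/36)
(l(3, -8) + I)³ = ((1/36)*(-8)*(4 - 8) + 4)³ = ((1/36)*(-8)*(-4) + 4)³ = (8/9 + 4)³ = (44/9)³ = 85184/729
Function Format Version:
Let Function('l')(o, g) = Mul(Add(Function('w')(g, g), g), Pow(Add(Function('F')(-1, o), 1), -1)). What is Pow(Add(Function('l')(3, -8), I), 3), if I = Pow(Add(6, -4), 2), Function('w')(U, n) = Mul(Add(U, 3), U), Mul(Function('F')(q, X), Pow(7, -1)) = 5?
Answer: Rational(85184, 729) ≈ 116.85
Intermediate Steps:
Function('F')(q, X) = 35 (Function('F')(q, X) = Mul(7, 5) = 35)
Function('w')(U, n) = Mul(U, Add(3, U)) (Function('w')(U, n) = Mul(Add(3, U), U) = Mul(U, Add(3, U)))
I = 4 (I = Pow(2, 2) = 4)
Function('l')(o, g) = Add(Mul(Rational(1, 36), g), Mul(Rational(1, 36), g, Add(3, g))) (Function('l')(o, g) = Mul(Add(Mul(g, Add(3, g)), g), Pow(Add(35, 1), -1)) = Mul(Add(g, Mul(g, Add(3, g))), Pow(36, -1)) = Mul(Add(g, Mul(g, Add(3, g))), Rational(1, 36)) = Add(Mul(Rational(1, 36), g), Mul(Rational(1, 36), g, Add(3, g))))
Pow(Add(Function('l')(3, -8), I), 3) = Pow(Add(Mul(Rational(1, 36), -8, Add(4, -8)), 4), 3) = Pow(Add(Mul(Rational(1, 36), -8, -4), 4), 3) = Pow(Add(Rational(8, 9), 4), 3) = Pow(Rational(44, 9), 3) = Rational(85184, 729)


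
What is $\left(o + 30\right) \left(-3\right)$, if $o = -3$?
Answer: $-81$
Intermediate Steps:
$\left(o + 30\right) \left(-3\right) = \left(-3 + 30\right) \left(-3\right) = 27 \left(-3\right) = -81$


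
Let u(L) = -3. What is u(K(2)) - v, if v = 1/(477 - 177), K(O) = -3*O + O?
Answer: -901/300 ≈ -3.0033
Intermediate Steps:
K(O) = -2*O
v = 1/300 ≈ 0.0033333
u(K(2)) - v = -3 - 1*1/300 = -3 - 1/300 = -901/300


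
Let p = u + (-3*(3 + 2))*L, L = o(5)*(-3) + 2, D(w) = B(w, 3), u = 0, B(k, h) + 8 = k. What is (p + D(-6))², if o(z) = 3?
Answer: 8281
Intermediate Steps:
B(k, h) = -8 + k
D(w) = -8 + w
L = -7 (L = 3*(-3) + 2 = -9 + 2 = -7)
p = 105 (p = 0 - 3*(3 + 2)*(-7) = 0 - 3*5*(-7) = 0 - 15*(-7) = 0 + 105 = 105)
(p + D(-6))² = (105 + (-8 - 6))² = (105 - 14)² = 91² = 8281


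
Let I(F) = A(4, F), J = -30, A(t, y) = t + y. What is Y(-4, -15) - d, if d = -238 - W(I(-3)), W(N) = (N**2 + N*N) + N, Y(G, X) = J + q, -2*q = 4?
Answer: 209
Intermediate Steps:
q = -2 (q = -1/2*4 = -2)
I(F) = 4 + F
Y(G, X) = -32 (Y(G, X) = -30 - 2 = -32)
W(N) = N + 2*N**2 (W(N) = (N**2 + N**2) + N = 2*N**2 + N = N + 2*N**2)
d = -241 (d = -238 - (4 - 3)*(1 + 2*(4 - 3)) = -238 - (1 + 2*1) = -238 - (1 + 2) = -238 - 3 = -241)
Y(-4, -15) - d = -32 - 1*(-241) = -32 + 241 = 209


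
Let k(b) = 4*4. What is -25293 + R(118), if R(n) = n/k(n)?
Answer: -202285/8 ≈ -25286.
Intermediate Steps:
k(b) = 16
R(n) = n/16
-25293 + R(118) = -25293 + (1/16)*118 = -25293 + 59/8 = -202285/8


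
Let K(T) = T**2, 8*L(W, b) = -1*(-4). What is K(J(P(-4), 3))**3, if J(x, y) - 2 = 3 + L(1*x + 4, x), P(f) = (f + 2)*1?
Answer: 1771561/64 ≈ 27681.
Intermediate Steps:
P(f) = 2 + f (P(f) = (2 + f)*1 = 2 + f)
L(W, b) = 1/2 (L(W, b) = (-1*(-4))/8 = (1/8)*4 = 1/2)
J(x, y) = 11/2 (J(x, y) = 2 + (3 + 1/2) = 2 + 7/2 = 11/2)
K(J(P(-4), 3))**3 = ((11/2)**2)**3 = (121/4)**3 = 1771561/64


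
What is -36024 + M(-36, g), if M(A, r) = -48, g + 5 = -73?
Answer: -36072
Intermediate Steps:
g = -78 (g = -5 - 73 = -78)
-36024 + M(-36, g) = -36024 - 48 = -36072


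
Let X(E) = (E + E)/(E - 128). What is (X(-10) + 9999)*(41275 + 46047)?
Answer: 60247028002/69 ≈ 8.7315e+8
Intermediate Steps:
X(E) = 2*E/(-128 + E) (X(E) = (2*E)/(-128 + E) = 2*E/(-128 + E))
(X(-10) + 9999)*(41275 + 46047) = (2*(-10)/(-128 - 10) + 9999)*(41275 + 46047) = (2*(-10)/(-138) + 9999)*87322 = (2*(-10)*(-1/138) + 9999)*87322 = (10/69 + 9999)*87322 = (689941/69)*87322 = 60247028002/69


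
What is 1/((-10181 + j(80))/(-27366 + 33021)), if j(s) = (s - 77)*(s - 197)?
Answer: -5655/10532 ≈ -0.53693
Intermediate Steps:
j(s) = (-197 + s)*(-77 + s) (j(s) = (-77 + s)*(-197 + s) = (-197 + s)*(-77 + s))
1/((-10181 + j(80))/(-27366 + 33021)) = 1/((-10181 + (15169 + 80² - 274*80))/(-27366 + 33021)) = 1/((-10181 + (15169 + 6400 - 21920))/5655) = 1/((-10181 - 351)*(1/5655)) = 1/(-10532*1/5655) = 1/(-10532/5655) = -5655/10532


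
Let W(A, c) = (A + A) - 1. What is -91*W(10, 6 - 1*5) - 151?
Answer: -1880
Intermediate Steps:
W(A, c) = -1 + 2*A (W(A, c) = 2*A - 1 = -1 + 2*A)
-91*W(10, 6 - 1*5) - 151 = -91*(-1 + 2*10) - 151 = -91*(-1 + 20) - 151 = -91*19 - 151 = -1729 - 151 = -1880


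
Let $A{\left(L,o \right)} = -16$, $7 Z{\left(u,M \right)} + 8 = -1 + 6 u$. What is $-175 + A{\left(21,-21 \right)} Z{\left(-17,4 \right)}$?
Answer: $\frac{551}{7} \approx 78.714$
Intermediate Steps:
$Z{\left(u,M \right)} = - \frac{9}{7} + \frac{6 u}{7}$ ($Z{\left(u,M \right)} = - \frac{8}{7} + \frac{-1 + 6 u}{7} = - \frac{8}{7} + \left(- \frac{1}{7} + \frac{6 u}{7}\right) = - \frac{9}{7} + \frac{6 u}{7}$)
$-175 + A{\left(21,-21 \right)} Z{\left(-17,4 \right)} = -175 - 16 \left(- \frac{9}{7} + \frac{6}{7} \left(-17\right)\right) = -175 - 16 \left(- \frac{9}{7} - \frac{102}{7}\right) = -175 - - \frac{1776}{7} = -175 + \frac{1776}{7} = \frac{551}{7}$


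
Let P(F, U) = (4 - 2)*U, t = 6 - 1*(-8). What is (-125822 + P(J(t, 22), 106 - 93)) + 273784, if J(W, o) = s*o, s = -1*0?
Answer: 147988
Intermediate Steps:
s = 0
t = 14 (t = 6 + 8 = 14)
J(W, o) = 0 (J(W, o) = 0*o = 0)
P(F, U) = 2*U
(-125822 + P(J(t, 22), 106 - 93)) + 273784 = (-125822 + 2*(106 - 93)) + 273784 = (-125822 + 2*13) + 273784 = (-125822 + 26) + 273784 = -125796 + 273784 = 147988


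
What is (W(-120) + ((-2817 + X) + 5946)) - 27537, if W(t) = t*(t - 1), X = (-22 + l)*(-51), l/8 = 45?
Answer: -27126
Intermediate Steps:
l = 360 (l = 8*45 = 360)
X = -17238 (X = (-22 + 360)*(-51) = 338*(-51) = -17238)
W(t) = t*(-1 + t)
(W(-120) + ((-2817 + X) + 5946)) - 27537 = (-120*(-1 - 120) + ((-2817 - 17238) + 5946)) - 27537 = (-120*(-121) + (-20055 + 5946)) - 27537 = (14520 - 14109) - 27537 = 411 - 27537 = -27126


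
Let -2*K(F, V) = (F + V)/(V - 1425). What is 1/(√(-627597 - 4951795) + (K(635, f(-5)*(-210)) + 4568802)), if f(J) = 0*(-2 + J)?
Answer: 1484403842190/6781949386485410089 - 2599200*I*√87178/6781949386485410089 ≈ 2.1888e-7 - 1.1316e-10*I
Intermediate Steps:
f(J) = 0
K(F, V) = -(F + V)/(2*(-1425 + V)) (K(F, V) = -(F + V)/(2*(V - 1425)) = -(F + V)/(2*(-1425 + V)))
1/(√(-627597 - 4951795) + (K(635, f(-5)*(-210)) + 4568802)) = 1/(√(-627597 - 4951795) + ((-1*635 - 0*(-210))/(2*(-1425 + 0*(-210))) + 4568802)) = 1/(√(-5579392) + ((-635 - 1*0)/(2*(-1425 + 0)) + 4568802)) = 1/(8*I*√87178 + ((½)*(-635 + 0)/(-1425) + 4568802)) = 1/(8*I*√87178 + ((½)*(-1/1425)*(-635) + 4568802)) = 1/(8*I*√87178 + (127/570 + 4568802)) = 1/(8*I*√87178 + 2604217267/570) = 1/(2604217267/570 + 8*I*√87178)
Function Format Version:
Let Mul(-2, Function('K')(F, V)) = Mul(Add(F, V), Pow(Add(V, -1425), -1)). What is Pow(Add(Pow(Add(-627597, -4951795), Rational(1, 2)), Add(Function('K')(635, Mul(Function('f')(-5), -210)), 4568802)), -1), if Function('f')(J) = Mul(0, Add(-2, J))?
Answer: Add(Rational(1484403842190, 6781949386485410089), Mul(Rational(-2599200, 6781949386485410089), I, Pow(87178, Rational(1, 2)))) ≈ Add(2.1888e-7, Mul(-1.1316e-10, I))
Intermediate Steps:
Function('f')(J) = 0
Function('K')(F, V) = Mul(Rational(-1, 2), Pow(Add(-1425, V), -1), Add(F, V)) (Function('K')(F, V) = Mul(Rational(-1, 2), Mul(Add(F, V), Pow(Add(V, -1425), -1))) = Mul(Rational(-1, 2), Mul(Add(F, V), Pow(Add(-1425, V), -1))) = Mul(Rational(-1, 2), Mul(Pow(Add(-1425, V), -1), Add(F, V))) = Mul(Rational(-1, 2), Pow(Add(-1425, V), -1), Add(F, V)))
Pow(Add(Pow(Add(-627597, -4951795), Rational(1, 2)), Add(Function('K')(635, Mul(Function('f')(-5), -210)), 4568802)), -1) = Pow(Add(Pow(Add(-627597, -4951795), Rational(1, 2)), Add(Mul(Rational(1, 2), Pow(Add(-1425, Mul(0, -210)), -1), Add(Mul(-1, 635), Mul(-1, Mul(0, -210)))), 4568802)), -1) = Pow(Add(Pow(-5579392, Rational(1, 2)), Add(Mul(Rational(1, 2), Pow(Add(-1425, 0), -1), Add(-635, Mul(-1, 0))), 4568802)), -1) = Pow(Add(Mul(8, I, Pow(87178, Rational(1, 2))), Add(Mul(Rational(1, 2), Pow(-1425, -1), Add(-635, 0)), 4568802)), -1) = Pow(Add(Mul(8, I, Pow(87178, Rational(1, 2))), Add(Mul(Rational(1, 2), Rational(-1, 1425), -635), 4568802)), -1) = Pow(Add(Mul(8, I, Pow(87178, Rational(1, 2))), Add(Rational(127, 570), 4568802)), -1) = Pow(Add(Mul(8, I, Pow(87178, Rational(1, 2))), Rational(2604217267, 570)), -1) = Pow(Add(Rational(2604217267, 570), Mul(8, I, Pow(87178, Rational(1, 2)))), -1)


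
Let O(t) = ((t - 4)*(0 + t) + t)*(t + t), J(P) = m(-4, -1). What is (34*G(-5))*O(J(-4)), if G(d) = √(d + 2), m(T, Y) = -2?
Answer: -1360*I*√3 ≈ -2355.6*I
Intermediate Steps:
J(P) = -2
G(d) = √(2 + d)
O(t) = 2*t*(t + t*(-4 + t)) (O(t) = ((-4 + t)*t + t)*(2*t) = (t*(-4 + t) + t)*(2*t) = (t + t*(-4 + t))*(2*t) = 2*t*(t + t*(-4 + t)))
(34*G(-5))*O(J(-4)) = (34*√(2 - 5))*(2*(-2)²*(-3 - 2)) = (34*√(-3))*(2*4*(-5)) = (34*(I*√3))*(-40) = (34*I*√3)*(-40) = -1360*I*√3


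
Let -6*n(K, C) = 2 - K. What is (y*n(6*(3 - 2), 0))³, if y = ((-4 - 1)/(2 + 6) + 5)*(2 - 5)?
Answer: -42875/64 ≈ -669.92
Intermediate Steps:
n(K, C) = -⅓ + K/6 (n(K, C) = -(2 - K)/6 = -⅓ + K/6)
y = -105/8 (y = (-5/8 + 5)*(-3) = (35/8)*(-3) = -105/8 ≈ -13.125)
(y*n(6*(3 - 2), 0))³ = (-105*(-⅓ + (6*(3 - 2))/6)/8)³ = (-105*(-⅓ + (6*1)/6)/8)³ = (-105*(-⅓ + (⅙)*6)/8)³ = (-105*(-⅓ + 1)/8)³ = (-105/8*⅔)³ = (-35/4)³ = -42875/64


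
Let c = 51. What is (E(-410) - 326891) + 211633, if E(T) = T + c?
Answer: -115617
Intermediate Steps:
E(T) = 51 + T (E(T) = T + 51 = 51 + T)
(E(-410) - 326891) + 211633 = ((51 - 410) - 326891) + 211633 = (-359 - 326891) + 211633 = -327250 + 211633 = -115617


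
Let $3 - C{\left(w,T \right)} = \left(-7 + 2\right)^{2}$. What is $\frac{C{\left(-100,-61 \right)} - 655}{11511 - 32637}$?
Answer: $\frac{677}{21126} \approx 0.032046$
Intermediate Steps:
$C{\left(w,T \right)} = -22$ ($C{\left(w,T \right)} = 3 - \left(-7 + 2\right)^{2} = 3 - \left(-5\right)^{2} = 3 - 25 = -22$)
$\frac{C{\left(-100,-61 \right)} - 655}{11511 - 32637} = \frac{-22 - 655}{11511 - 32637} = - \frac{677}{-21126} = \left(-677\right) \left(- \frac{1}{21126}\right) = \frac{677}{21126}$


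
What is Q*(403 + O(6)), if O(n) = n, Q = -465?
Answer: -190185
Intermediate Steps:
Q*(403 + O(6)) = -465*(403 + 6) = -465*409 = -190185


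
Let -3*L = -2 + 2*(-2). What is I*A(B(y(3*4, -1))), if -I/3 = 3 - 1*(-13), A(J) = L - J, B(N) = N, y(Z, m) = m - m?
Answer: -96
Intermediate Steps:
y(Z, m) = 0
L = 2 (L = -(-2 + 2*(-2))/3 = -(-2 - 4)/3 = -⅓*(-6) = 2)
A(J) = 2 - J
I = -48 (I = -3*(3 - 1*(-13)) = -3*(3 + 13) = -3*16 = -48)
I*A(B(y(3*4, -1))) = -48*(2 - 1*0) = -48*(2 + 0) = -48*2 = -96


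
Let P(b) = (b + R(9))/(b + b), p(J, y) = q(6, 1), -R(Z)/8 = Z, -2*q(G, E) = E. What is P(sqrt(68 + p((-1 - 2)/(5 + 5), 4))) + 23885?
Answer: 47771/2 - 4*sqrt(30)/5 ≈ 23881.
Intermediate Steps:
q(G, E) = -E/2
R(Z) = -8*Z
p(J, y) = -1/2 (p(J, y) = -1/2*1 = -1/2)
P(b) = (-72 + b)/(2*b) (P(b) = (b - 8*9)/(b + b) = (b - 72)/((2*b)) = (-72 + b)*(1/(2*b)) = (-72 + b)/(2*b))
P(sqrt(68 + p((-1 - 2)/(5 + 5), 4))) + 23885 = (-72 + sqrt(68 - 1/2))/(2*(sqrt(68 - 1/2))) + 23885 = (-72 + sqrt(135/2))/(2*(sqrt(135/2))) + 23885 = (-72 + 3*sqrt(30)/2)/(2*((3*sqrt(30)/2))) + 23885 = (sqrt(30)/45)*(-72 + 3*sqrt(30)/2)/2 + 23885 = sqrt(30)*(-72 + 3*sqrt(30)/2)/90 + 23885 = 23885 + sqrt(30)*(-72 + 3*sqrt(30)/2)/90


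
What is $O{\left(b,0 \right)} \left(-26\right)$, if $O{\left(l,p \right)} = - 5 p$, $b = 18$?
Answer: $0$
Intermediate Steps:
$O{\left(b,0 \right)} \left(-26\right) = \left(-5\right) 0 \left(-26\right) = 0 \left(-26\right) = 0$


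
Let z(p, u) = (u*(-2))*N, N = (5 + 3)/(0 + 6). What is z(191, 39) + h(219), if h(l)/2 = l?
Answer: 334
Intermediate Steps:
N = 4/3 (N = 8/6 = 8*(1/6) = 4/3 ≈ 1.3333)
h(l) = 2*l
z(p, u) = -8*u/3 (z(p, u) = (u*(-2))*(4/3) = -2*u*(4/3) = -8*u/3)
z(191, 39) + h(219) = -8/3*39 + 2*219 = -104 + 438 = 334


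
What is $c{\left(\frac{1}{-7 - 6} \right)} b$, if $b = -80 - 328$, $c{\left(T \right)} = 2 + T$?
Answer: $- \frac{10200}{13} \approx -784.62$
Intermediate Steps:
$b = -408$
$c{\left(\frac{1}{-7 - 6} \right)} b = \left(2 + \frac{1}{-7 - 6}\right) \left(-408\right) = \left(2 + \frac{1}{-13}\right) \left(-408\right) = \left(2 - \frac{1}{13}\right) \left(-408\right) = \frac{25}{13} \left(-408\right) = - \frac{10200}{13}$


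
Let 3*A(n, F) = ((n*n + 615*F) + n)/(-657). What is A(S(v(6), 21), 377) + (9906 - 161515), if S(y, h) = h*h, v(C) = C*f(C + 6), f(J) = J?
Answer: -99749372/657 ≈ -1.5183e+5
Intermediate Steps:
v(C) = C*(6 + C) (v(C) = C*(C + 6) = C*(6 + C))
S(y, h) = h²
A(n, F) = -205*F/657 - n/1971 - n²/1971 (A(n, F) = (((n*n + 615*F) + n)/(-657))/3 = (((n² + 615*F) + n)*(-1/657))/3 = ((n + n² + 615*F)*(-1/657))/3 = (-205*F/219 - n/657 - n²/657)/3 = -205*F/657 - n/1971 - n²/1971)
A(S(v(6), 21), 377) + (9906 - 161515) = (-205/657*377 - 1/1971*21² - (21²)²/1971) + (9906 - 161515) = (-77285/657 - 1/1971*441 - 1/1971*441²) - 151609 = (-77285/657 - 49/219 - 1/1971*194481) - 151609 = (-77285/657 - 49/219 - 7203/73) - 151609 = -142259/657 - 151609 = -99749372/657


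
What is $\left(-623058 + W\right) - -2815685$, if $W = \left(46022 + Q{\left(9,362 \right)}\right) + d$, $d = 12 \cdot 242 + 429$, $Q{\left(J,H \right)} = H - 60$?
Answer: $2242284$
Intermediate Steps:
$Q{\left(J,H \right)} = -60 + H$ ($Q{\left(J,H \right)} = H - 60 = -60 + H$)
$d = 3333$ ($d = 2904 + 429 = 3333$)
$W = 49657$ ($W = \left(46022 + \left(-60 + 362\right)\right) + 3333 = \left(46022 + 302\right) + 3333 = 46324 + 3333 = 49657$)
$\left(-623058 + W\right) - -2815685 = \left(-623058 + 49657\right) - -2815685 = -573401 + 2815685 = 2242284$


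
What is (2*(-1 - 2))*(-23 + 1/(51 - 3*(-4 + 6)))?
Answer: 2068/15 ≈ 137.87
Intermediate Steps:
(2*(-1 - 2))*(-23 + 1/(51 - 3*(-4 + 6))) = (2*(-3))*(-23 + 1/(51 - 3*2)) = -6*(-23 + 1/(51 - 6)) = -6*(-23 + 1/45) = -6*(-1034/45) = 2068/15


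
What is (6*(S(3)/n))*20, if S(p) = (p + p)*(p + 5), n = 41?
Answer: 5760/41 ≈ 140.49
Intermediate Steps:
S(p) = 2*p*(5 + p) (S(p) = (2*p)*(5 + p) = 2*p*(5 + p))
(6*(S(3)/n))*20 = (6*((2*3*(5 + 3))/41))*20 = (6*((2*3*8)*(1/41)))*20 = (6*(48*(1/41)))*20 = (6*(48/41))*20 = (288/41)*20 = 5760/41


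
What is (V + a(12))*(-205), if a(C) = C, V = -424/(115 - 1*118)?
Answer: -94300/3 ≈ -31433.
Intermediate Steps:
V = 424/3 (V = -424/(115 - 118) = -424/(-3) = -424*(-1/3) = 424/3 ≈ 141.33)
(V + a(12))*(-205) = (424/3 + 12)*(-205) = (460/3)*(-205) = -94300/3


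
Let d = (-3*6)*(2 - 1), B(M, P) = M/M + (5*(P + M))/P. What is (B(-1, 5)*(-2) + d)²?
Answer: 784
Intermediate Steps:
B(M, P) = 1 + (5*M + 5*P)/P (B(M, P) = 1 + (5*(M + P))/P = 1 + (5*M + 5*P)/P)
d = -18 (d = -18*1 = -18)
(B(-1, 5)*(-2) + d)² = ((6 + 5*(-1)/5)*(-2) - 18)² = ((6 + 5*(-1)*(⅕))*(-2) - 18)² = ((6 - 1)*(-2) - 18)² = (5*(-2) - 18)² = (-10 - 18)² = (-28)² = 784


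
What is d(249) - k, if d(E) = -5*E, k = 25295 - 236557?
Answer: 210017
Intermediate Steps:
k = -211262
d(249) - k = -5*249 - 1*(-211262) = -1245 + 211262 = 210017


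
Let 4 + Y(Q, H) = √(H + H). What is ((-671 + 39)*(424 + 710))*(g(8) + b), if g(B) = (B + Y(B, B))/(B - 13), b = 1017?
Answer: -3638624976/5 ≈ -7.2773e+8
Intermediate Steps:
Y(Q, H) = -4 + √2*√H (Y(Q, H) = -4 + √(H + H) = -4 + √(2*H) = -4 + √2*√H)
g(B) = (-4 + B + √2*√B)/(-13 + B) (g(B) = (B + (-4 + √2*√B))/(B - 13) = (-4 + B + √2*√B)/(-13 + B))
((-671 + 39)*(424 + 710))*(g(8) + b) = ((-671 + 39)*(424 + 710))*((-4 + 8 + √2*√8)/(-13 + 8) + 1017) = (-632*1134)*((-4 + 8 + √2*(2*√2))/(-5) + 1017) = -716688*(-(-4 + 8 + 4)/5 + 1017) = -716688*(-⅕*8 + 1017) = -716688*(-8/5 + 1017) = -716688*5077/5 = -3638624976/5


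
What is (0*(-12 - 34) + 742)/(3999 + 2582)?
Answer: 742/6581 ≈ 0.11275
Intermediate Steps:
(0*(-12 - 34) + 742)/(3999 + 2582) = (0*(-46) + 742)/6581 = (0 + 742)*(1/6581) = 742*(1/6581) = 742/6581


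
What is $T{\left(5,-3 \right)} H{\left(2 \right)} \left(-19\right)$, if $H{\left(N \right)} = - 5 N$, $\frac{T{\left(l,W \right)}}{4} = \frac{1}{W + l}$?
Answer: $380$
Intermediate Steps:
$T{\left(l,W \right)} = \frac{4}{W + l}$
$T{\left(5,-3 \right)} H{\left(2 \right)} \left(-19\right) = \frac{4}{-3 + 5} \left(\left(-5\right) 2\right) \left(-19\right) = \frac{4}{2} \left(-10\right) \left(-19\right) = 4 \cdot \frac{1}{2} \left(-10\right) \left(-19\right) = 2 \left(-10\right) \left(-19\right) = \left(-20\right) \left(-19\right) = 380$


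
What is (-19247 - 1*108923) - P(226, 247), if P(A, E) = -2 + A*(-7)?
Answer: -126586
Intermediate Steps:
P(A, E) = -2 - 7*A
(-19247 - 1*108923) - P(226, 247) = (-19247 - 1*108923) - (-2 - 7*226) = (-19247 - 108923) - (-2 - 1582) = -128170 - 1*(-1584) = -128170 + 1584 = -126586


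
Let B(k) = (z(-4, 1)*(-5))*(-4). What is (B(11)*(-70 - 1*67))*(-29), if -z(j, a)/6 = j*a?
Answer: 1907040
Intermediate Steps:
z(j, a) = -6*a*j (z(j, a) = -6*j*a = -6*a*j)
B(k) = 480 (B(k) = (-6*1*(-4)*(-5))*(-4) = (24*(-5))*(-4) = -120*(-4) = 480)
(B(11)*(-70 - 1*67))*(-29) = (480*(-70 - 1*67))*(-29) = (480*(-70 - 67))*(-29) = (480*(-137))*(-29) = -65760*(-29) = 1907040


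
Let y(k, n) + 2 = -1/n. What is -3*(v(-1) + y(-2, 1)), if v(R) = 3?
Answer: 0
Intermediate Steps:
y(k, n) = -2 - 1/n
-3*(v(-1) + y(-2, 1)) = -3*(3 + (-2 - 1/1)) = -3*(3 + (-2 - 1*1)) = -3*(3 + (-2 - 1)) = -3*(3 - 3) = -3*0 = 0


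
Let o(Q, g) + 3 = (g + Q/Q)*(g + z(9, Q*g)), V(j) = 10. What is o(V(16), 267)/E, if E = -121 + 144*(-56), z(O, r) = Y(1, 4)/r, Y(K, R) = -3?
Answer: -31840951/3642325 ≈ -8.7419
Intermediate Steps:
z(O, r) = -3/r
E = -8185 (E = -121 - 8064 = -8185)
o(Q, g) = -3 + (1 + g)*(g - 3/(Q*g)) (o(Q, g) = -3 + (g + Q/Q)*(g - 3*1/(Q*g)) = -3 + (g + 1)*(g - 3/(Q*g)) = -3 + (1 + g)*(g - 3/(Q*g)))
o(V(16), 267)/E = (-3 + 267 + 267**2 - 3/10 - 3/(10*267))/(-8185) = (-3 + 267 + 71289 - 3*1/10 - 3*1/10*1/267)*(-1/8185) = (-3 + 267 + 71289 - 3/10 - 1/890)*(-1/8185) = (31840951/445)*(-1/8185) = -31840951/3642325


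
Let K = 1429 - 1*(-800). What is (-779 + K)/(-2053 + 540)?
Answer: -1450/1513 ≈ -0.95836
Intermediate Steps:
K = 2229 (K = 1429 + 800 = 2229)
(-779 + K)/(-2053 + 540) = (-779 + 2229)/(-2053 + 540) = 1450/(-1513) = 1450*(-1/1513) = -1450/1513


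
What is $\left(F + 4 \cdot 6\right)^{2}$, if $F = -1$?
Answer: $529$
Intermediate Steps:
$\left(F + 4 \cdot 6\right)^{2} = \left(-1 + 4 \cdot 6\right)^{2} = \left(-1 + 24\right)^{2} = 23^{2} = 529$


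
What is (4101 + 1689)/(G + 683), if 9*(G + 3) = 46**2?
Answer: 26055/4118 ≈ 6.3271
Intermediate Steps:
G = 2089/9 (G = -3 + (1/9)*46**2 = -3 + (1/9)*2116 = -3 + 2116/9 = 2089/9 ≈ 232.11)
(4101 + 1689)/(G + 683) = (4101 + 1689)/(2089/9 + 683) = 5790/(8236/9) = 5790*(9/8236) = 26055/4118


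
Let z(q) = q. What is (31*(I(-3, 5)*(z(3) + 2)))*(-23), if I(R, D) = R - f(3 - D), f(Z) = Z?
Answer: 3565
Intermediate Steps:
I(R, D) = -3 + D + R (I(R, D) = R - (3 - D) = R + (-3 + D) = -3 + D + R)
(31*(I(-3, 5)*(z(3) + 2)))*(-23) = (31*((-3 + 5 - 3)*(3 + 2)))*(-23) = (31*(-1*5))*(-23) = (31*(-5))*(-23) = -155*(-23) = 3565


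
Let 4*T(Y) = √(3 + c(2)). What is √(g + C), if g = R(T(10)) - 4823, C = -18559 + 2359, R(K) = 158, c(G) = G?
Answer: I*√20865 ≈ 144.45*I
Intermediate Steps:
T(Y) = √5/4 (T(Y) = √(3 + 2)/4 = √5/4)
C = -16200
g = -4665 (g = 158 - 4823 = -4665)
√(g + C) = √(-4665 - 16200) = √(-20865) = I*√20865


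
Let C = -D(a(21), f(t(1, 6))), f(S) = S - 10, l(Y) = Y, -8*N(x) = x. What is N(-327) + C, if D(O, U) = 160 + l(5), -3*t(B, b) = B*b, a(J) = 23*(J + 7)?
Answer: -993/8 ≈ -124.13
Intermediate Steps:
N(x) = -x/8
a(J) = 161 + 23*J (a(J) = 23*(7 + J) = 161 + 23*J)
t(B, b) = -B*b/3
f(S) = -10 + S
D(O, U) = 165 (D(O, U) = 160 + 5 = 165)
C = -165 (C = -1*165 = -165)
N(-327) + C = -⅛*(-327) - 165 = 327/8 - 165 = -993/8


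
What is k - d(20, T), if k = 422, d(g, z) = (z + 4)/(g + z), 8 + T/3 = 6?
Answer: 2955/7 ≈ 422.14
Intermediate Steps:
T = -6 (T = -24 + 3*6 = -24 + 18 = -6)
d(g, z) = (4 + z)/(g + z)
k - d(20, T) = 422 - (4 - 6)/(20 - 6) = 422 - (-2)/14 = 422 - 1*(-⅐) = 422 + ⅐ = 2955/7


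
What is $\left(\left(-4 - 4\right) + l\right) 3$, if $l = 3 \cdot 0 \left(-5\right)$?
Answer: $-24$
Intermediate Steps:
$l = 0$ ($l = 0 \left(-5\right) = 0$)
$\left(\left(-4 - 4\right) + l\right) 3 = \left(\left(-4 - 4\right) + 0\right) 3 = \left(-8 + 0\right) 3 = \left(-8\right) 3 = -24$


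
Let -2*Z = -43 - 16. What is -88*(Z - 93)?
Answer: 5588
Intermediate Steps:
Z = 59/2 (Z = -(-43 - 16)/2 = -½*(-59) = 59/2 ≈ 29.500)
-88*(Z - 93) = -88*(59/2 - 93) = -88*(-127/2) = 5588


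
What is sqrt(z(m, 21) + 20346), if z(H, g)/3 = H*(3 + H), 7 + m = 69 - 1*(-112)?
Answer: 2*sqrt(28185) ≈ 335.77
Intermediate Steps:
m = 174 (m = -7 + (69 - 1*(-112)) = -7 + (69 + 112) = -7 + 181 = 174)
z(H, g) = 3*H*(3 + H) (z(H, g) = 3*(H*(3 + H)) = 3*H*(3 + H))
sqrt(z(m, 21) + 20346) = sqrt(3*174*(3 + 174) + 20346) = sqrt(3*174*177 + 20346) = sqrt(92394 + 20346) = sqrt(112740) = 2*sqrt(28185)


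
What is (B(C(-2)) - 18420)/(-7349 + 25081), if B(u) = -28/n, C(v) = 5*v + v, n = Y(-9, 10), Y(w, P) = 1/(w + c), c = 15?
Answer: -4647/4433 ≈ -1.0483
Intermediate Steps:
Y(w, P) = 1/(15 + w) (Y(w, P) = 1/(w + 15) = 1/(15 + w))
n = ⅙ (n = 1/(15 - 9) = 1/6 = ⅙ ≈ 0.16667)
C(v) = 6*v
B(u) = -168 (B(u) = -28/⅙ = -28*6 = -168)
(B(C(-2)) - 18420)/(-7349 + 25081) = (-168 - 18420)/(-7349 + 25081) = -18588/17732 = -18588*1/17732 = -4647/4433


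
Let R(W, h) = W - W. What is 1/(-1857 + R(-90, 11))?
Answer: -1/1857 ≈ -0.00053850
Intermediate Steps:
R(W, h) = 0
1/(-1857 + R(-90, 11)) = 1/(-1857 + 0) = 1/(-1857) = -1/1857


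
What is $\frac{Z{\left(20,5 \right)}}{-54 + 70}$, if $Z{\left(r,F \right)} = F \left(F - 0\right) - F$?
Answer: $\frac{5}{4} \approx 1.25$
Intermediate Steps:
$Z{\left(r,F \right)} = F^{2} - F$ ($Z{\left(r,F \right)} = F \left(F + 0\right) - F = F F - F = F^{2} - F$)
$\frac{Z{\left(20,5 \right)}}{-54 + 70} = \frac{5 \left(-1 + 5\right)}{-54 + 70} = \frac{5 \cdot 4}{16} = 20 \cdot \frac{1}{16} = \frac{5}{4}$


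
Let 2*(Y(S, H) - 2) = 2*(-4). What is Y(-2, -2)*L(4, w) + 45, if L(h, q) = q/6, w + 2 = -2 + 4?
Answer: 45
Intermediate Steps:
w = 0 (w = -2 + (-2 + 4) = -2 + 2 = 0)
Y(S, H) = -2 (Y(S, H) = 2 + (2*(-4))/2 = 2 + (½)*(-8) = 2 - 4 = -2)
L(h, q) = q/6 (L(h, q) = q*(⅙) = q/6)
Y(-2, -2)*L(4, w) + 45 = -0/3 + 45 = -2*0 + 45 = 0 + 45 = 45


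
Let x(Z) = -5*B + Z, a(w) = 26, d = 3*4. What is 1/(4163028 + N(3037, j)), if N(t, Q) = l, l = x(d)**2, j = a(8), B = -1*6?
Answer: 1/4164792 ≈ 2.4011e-7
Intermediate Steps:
d = 12
B = -6
x(Z) = 30 + Z (x(Z) = -5*(-6) + Z = 30 + Z)
j = 26
l = 1764 (l = (30 + 12)**2 = 42**2 = 1764)
N(t, Q) = 1764
1/(4163028 + N(3037, j)) = 1/(4163028 + 1764) = 1/4164792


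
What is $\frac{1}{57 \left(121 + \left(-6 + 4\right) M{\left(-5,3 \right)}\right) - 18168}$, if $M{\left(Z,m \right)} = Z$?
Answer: $- \frac{1}{10701} \approx -9.3449 \cdot 10^{-5}$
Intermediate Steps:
$\frac{1}{57 \left(121 + \left(-6 + 4\right) M{\left(-5,3 \right)}\right) - 18168} = \frac{1}{57 \left(121 + \left(-6 + 4\right) \left(-5\right)\right) - 18168} = \frac{1}{57 \left(121 - -10\right) - 18168} = \frac{1}{57 \left(121 + 10\right) - 18168} = \frac{1}{57 \cdot 131 - 18168} = \frac{1}{7467 - 18168} = \frac{1}{-10701} = - \frac{1}{10701}$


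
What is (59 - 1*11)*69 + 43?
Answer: 3355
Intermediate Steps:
(59 - 1*11)*69 + 43 = (59 - 11)*69 + 43 = 48*69 + 43 = 3312 + 43 = 3355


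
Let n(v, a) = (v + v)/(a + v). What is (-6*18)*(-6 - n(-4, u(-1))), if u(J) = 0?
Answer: 864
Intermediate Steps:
n(v, a) = 2*v/(a + v) (n(v, a) = (2*v)/(a + v) = 2*v/(a + v))
(-6*18)*(-6 - n(-4, u(-1))) = (-6*18)*(-6 - 2*(-4)/(0 - 4)) = -108*(-6 - 2*(-4)/(-4)) = -108*(-6 - 2*(-4)*(-1)/4) = -108*(-6 - 1*2) = -108*(-6 - 2) = -108*(-8) = 864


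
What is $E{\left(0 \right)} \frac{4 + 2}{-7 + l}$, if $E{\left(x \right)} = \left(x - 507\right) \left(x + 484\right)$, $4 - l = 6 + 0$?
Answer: $163592$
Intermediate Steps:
$l = -2$ ($l = 4 - \left(6 + 0\right) = 4 - 6 = -2$)
$E{\left(x \right)} = \left(-507 + x\right) \left(484 + x\right)$
$E{\left(0 \right)} \frac{4 + 2}{-7 + l} = \left(-245388 + 0^{2} - 0\right) \frac{4 + 2}{-7 - 2} = \left(-245388 + 0 + 0\right) \frac{6}{-9} = - 245388 \cdot 6 \left(- \frac{1}{9}\right) = \left(-245388\right) \left(- \frac{2}{3}\right) = 163592$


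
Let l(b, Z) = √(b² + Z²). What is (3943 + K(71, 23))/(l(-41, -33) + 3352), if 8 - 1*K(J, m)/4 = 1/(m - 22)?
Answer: 605036/510597 - 361*√2770/1021194 ≈ 1.1664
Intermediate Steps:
K(J, m) = 32 - 4/(-22 + m) (K(J, m) = 32 - 4/(m - 22) = 32 - 4/(-22 + m))
l(b, Z) = √(Z² + b²)
(3943 + K(71, 23))/(l(-41, -33) + 3352) = (3943 + 4*(-177 + 8*23)/(-22 + 23))/(√((-33)² + (-41)²) + 3352) = (3943 + 4*(-177 + 184)/1)/(√(1089 + 1681) + 3352) = (3943 + 4*1*7)/(√2770 + 3352) = (3943 + 28)/(3352 + √2770) = 3971/(3352 + √2770)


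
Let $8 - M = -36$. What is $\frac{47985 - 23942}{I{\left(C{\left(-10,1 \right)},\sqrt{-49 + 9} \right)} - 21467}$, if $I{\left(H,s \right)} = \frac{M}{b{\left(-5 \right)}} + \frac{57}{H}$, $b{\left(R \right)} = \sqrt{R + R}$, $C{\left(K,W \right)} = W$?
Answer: $- \frac{1286901575}{1145970734} + \frac{264473 i \sqrt{10}}{1145970734} \approx -1.123 + 0.00072981 i$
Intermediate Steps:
$M = 44$ ($M = 8 - -36 = 8 + 36 = 44$)
$b{\left(R \right)} = \sqrt{2} \sqrt{R}$ ($b{\left(R \right)} = \sqrt{2 R} = \sqrt{2} \sqrt{R}$)
$I{\left(H,s \right)} = \frac{57}{H} - \frac{22 i \sqrt{10}}{5}$ ($I{\left(H,s \right)} = \frac{44}{\sqrt{2} \sqrt{-5}} + \frac{57}{H} = \frac{44}{\sqrt{2} i \sqrt{5}} + \frac{57}{H} = \frac{44}{i \sqrt{10}} + \frac{57}{H} = 44 \left(- \frac{i \sqrt{10}}{10}\right) + \frac{57}{H} = - \frac{22 i \sqrt{10}}{5} + \frac{57}{H} = \frac{57}{H} - \frac{22 i \sqrt{10}}{5}$)
$\frac{47985 - 23942}{I{\left(C{\left(-10,1 \right)},\sqrt{-49 + 9} \right)} - 21467} = \frac{47985 - 23942}{\left(\frac{57}{1} - \frac{22 i \sqrt{10}}{5}\right) - 21467} = \frac{24043}{\left(57 \cdot 1 - \frac{22 i \sqrt{10}}{5}\right) - 21467} = \frac{24043}{\left(57 - \frac{22 i \sqrt{10}}{5}\right) - 21467} = \frac{24043}{-21410 - \frac{22 i \sqrt{10}}{5}}$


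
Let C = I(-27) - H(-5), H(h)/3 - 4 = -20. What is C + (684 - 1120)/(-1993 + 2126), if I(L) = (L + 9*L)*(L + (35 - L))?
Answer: -1250902/133 ≈ -9405.3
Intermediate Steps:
H(h) = -48 (H(h) = 12 + 3*(-20) = 12 - 60 = -48)
I(L) = 350*L (I(L) = (10*L)*35 = 350*L)
C = -9402 (C = 350*(-27) - 1*(-48) = -9450 + 48 = -9402)
C + (684 - 1120)/(-1993 + 2126) = -9402 + (684 - 1120)/(-1993 + 2126) = -9402 - 436/133 = -1250902/133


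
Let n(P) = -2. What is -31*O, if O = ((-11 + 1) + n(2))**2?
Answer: -4464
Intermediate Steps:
O = 144 (O = ((-11 + 1) - 2)**2 = (-10 - 2)**2 = (-12)**2 = 144)
-31*O = -31*144 = -4464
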